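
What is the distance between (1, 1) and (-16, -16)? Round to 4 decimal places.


d = sqrt((-16-1)^2 + (-16-1)^2) = 24.0416

24.0416


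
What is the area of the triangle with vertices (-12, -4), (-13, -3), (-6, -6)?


Area = |x1(y2-y3) + x2(y3-y1) + x3(y1-y2)| / 2
= |-12*(-3--6) + -13*(-6--4) + -6*(-4--3)| / 2
= 2

2


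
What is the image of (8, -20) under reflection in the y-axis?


Reflection across y-axis: (x, y) -> (-x, y)
(8, -20) -> (-8, -20)

(-8, -20)


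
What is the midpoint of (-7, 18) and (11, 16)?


Midpoint = ((-7+11)/2, (18+16)/2) = (2, 17)

(2, 17)


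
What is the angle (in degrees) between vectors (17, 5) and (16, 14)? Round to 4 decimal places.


dot = 17*16 + 5*14 = 342
|u| = 17.72, |v| = 21.2603
cos(angle) = 0.9078
angle = 24.7964 degrees

24.7964 degrees


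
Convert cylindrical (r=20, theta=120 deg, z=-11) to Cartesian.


x = 20 * cos(120) = -10
y = 20 * sin(120) = 17.3205
z = -11

(-10, 17.3205, -11)


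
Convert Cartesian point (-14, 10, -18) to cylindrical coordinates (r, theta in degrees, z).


r = sqrt((-14)^2 + 10^2) = 17.2047
theta = atan2(10, -14) = 144.4623 deg
z = -18

r = 17.2047, theta = 144.4623 deg, z = -18


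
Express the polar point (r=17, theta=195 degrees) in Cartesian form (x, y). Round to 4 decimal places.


x = 17 * cos(195) = -16.4207
y = 17 * sin(195) = -4.3999

(-16.4207, -4.3999)


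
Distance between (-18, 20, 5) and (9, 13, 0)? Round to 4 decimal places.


d = sqrt((9--18)^2 + (13-20)^2 + (0-5)^2) = 28.3373

28.3373


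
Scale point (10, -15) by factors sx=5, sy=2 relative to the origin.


Scaling: (x*sx, y*sy) = (10*5, -15*2) = (50, -30)

(50, -30)


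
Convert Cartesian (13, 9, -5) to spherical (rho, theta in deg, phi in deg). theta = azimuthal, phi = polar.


rho = sqrt(13^2 + 9^2 + (-5)^2) = 16.5831
theta = atan2(9, 13) = 34.6952 deg
phi = acos(-5/16.5831) = 107.5484 deg

rho = 16.5831, theta = 34.6952 deg, phi = 107.5484 deg


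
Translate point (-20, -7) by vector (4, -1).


Translation: (x+dx, y+dy) = (-20+4, -7+-1) = (-16, -8)

(-16, -8)


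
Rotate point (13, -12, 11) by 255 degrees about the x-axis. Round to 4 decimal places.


x' = 13
y' = -12*cos(255) - 11*sin(255) = 13.731
z' = -12*sin(255) + 11*cos(255) = 8.7441

(13, 13.731, 8.7441)


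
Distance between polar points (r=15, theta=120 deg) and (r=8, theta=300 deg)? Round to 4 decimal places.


d = sqrt(r1^2 + r2^2 - 2*r1*r2*cos(t2-t1))
d = sqrt(15^2 + 8^2 - 2*15*8*cos(300-120)) = 23

23


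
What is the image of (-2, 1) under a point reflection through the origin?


Reflection through origin: (x, y) -> (-x, -y)
(-2, 1) -> (2, -1)

(2, -1)


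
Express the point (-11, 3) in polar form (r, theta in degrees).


r = sqrt((-11)^2 + 3^2) = 11.4018
theta = atan2(3, -11) = 164.7449 degrees

r = 11.4018, theta = 164.7449 degrees


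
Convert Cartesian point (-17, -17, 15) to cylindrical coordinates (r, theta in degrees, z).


r = sqrt((-17)^2 + (-17)^2) = 24.0416
theta = atan2(-17, -17) = 225 deg
z = 15

r = 24.0416, theta = 225 deg, z = 15


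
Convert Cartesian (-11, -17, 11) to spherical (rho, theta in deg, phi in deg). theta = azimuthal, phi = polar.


rho = sqrt((-11)^2 + (-17)^2 + 11^2) = 23.0434
theta = atan2(-17, -11) = 237.0948 deg
phi = acos(11/23.0434) = 61.4869 deg

rho = 23.0434, theta = 237.0948 deg, phi = 61.4869 deg


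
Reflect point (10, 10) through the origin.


Reflection through origin: (x, y) -> (-x, -y)
(10, 10) -> (-10, -10)

(-10, -10)


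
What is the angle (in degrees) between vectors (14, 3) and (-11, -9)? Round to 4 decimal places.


dot = 14*-11 + 3*-9 = -181
|u| = 14.3178, |v| = 14.2127
cos(angle) = -0.8895
angle = 152.8054 degrees

152.8054 degrees


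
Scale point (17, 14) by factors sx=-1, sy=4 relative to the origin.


Scaling: (x*sx, y*sy) = (17*-1, 14*4) = (-17, 56)

(-17, 56)


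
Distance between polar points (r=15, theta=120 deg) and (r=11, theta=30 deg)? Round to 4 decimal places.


d = sqrt(r1^2 + r2^2 - 2*r1*r2*cos(t2-t1))
d = sqrt(15^2 + 11^2 - 2*15*11*cos(30-120)) = 18.6011

18.6011


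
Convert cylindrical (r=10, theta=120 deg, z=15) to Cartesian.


x = 10 * cos(120) = -5
y = 10 * sin(120) = 8.6603
z = 15

(-5, 8.6603, 15)


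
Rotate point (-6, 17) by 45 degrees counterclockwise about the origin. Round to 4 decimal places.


x' = -6*cos(45) - 17*sin(45) = -16.2635
y' = -6*sin(45) + 17*cos(45) = 7.7782

(-16.2635, 7.7782)


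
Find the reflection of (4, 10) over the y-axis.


Reflection across y-axis: (x, y) -> (-x, y)
(4, 10) -> (-4, 10)

(-4, 10)


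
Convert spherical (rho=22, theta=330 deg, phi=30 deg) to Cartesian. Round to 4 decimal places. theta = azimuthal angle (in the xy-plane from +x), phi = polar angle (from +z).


x = 22 * sin(30) * cos(330) = 9.5263
y = 22 * sin(30) * sin(330) = -5.5
z = 22 * cos(30) = 19.0526

(9.5263, -5.5, 19.0526)


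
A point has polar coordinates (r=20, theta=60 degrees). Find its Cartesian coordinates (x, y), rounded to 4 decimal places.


x = 20 * cos(60) = 10
y = 20 * sin(60) = 17.3205

(10, 17.3205)


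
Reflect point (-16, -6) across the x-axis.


Reflection across x-axis: (x, y) -> (x, -y)
(-16, -6) -> (-16, 6)

(-16, 6)


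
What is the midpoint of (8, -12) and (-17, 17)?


Midpoint = ((8+-17)/2, (-12+17)/2) = (-4.5, 2.5)

(-4.5, 2.5)


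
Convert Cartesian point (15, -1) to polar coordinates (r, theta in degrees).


r = sqrt(15^2 + (-1)^2) = 15.0333
theta = atan2(-1, 15) = 356.1859 degrees

r = 15.0333, theta = 356.1859 degrees


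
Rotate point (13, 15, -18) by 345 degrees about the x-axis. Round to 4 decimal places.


x' = 13
y' = 15*cos(345) - -18*sin(345) = 9.8301
z' = 15*sin(345) + -18*cos(345) = -21.269

(13, 9.8301, -21.269)


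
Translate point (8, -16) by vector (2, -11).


Translation: (x+dx, y+dy) = (8+2, -16+-11) = (10, -27)

(10, -27)


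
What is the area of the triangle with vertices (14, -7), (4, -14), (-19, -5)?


Area = |x1(y2-y3) + x2(y3-y1) + x3(y1-y2)| / 2
= |14*(-14--5) + 4*(-5--7) + -19*(-7--14)| / 2
= 125.5

125.5


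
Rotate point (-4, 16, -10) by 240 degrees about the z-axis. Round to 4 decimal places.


x' = -4*cos(240) - 16*sin(240) = 15.8564
y' = -4*sin(240) + 16*cos(240) = -4.5359
z' = -10

(15.8564, -4.5359, -10)


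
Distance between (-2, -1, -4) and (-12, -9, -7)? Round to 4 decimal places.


d = sqrt((-12--2)^2 + (-9--1)^2 + (-7--4)^2) = 13.1529

13.1529


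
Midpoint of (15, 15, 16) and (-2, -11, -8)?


Midpoint = ((15+-2)/2, (15+-11)/2, (16+-8)/2) = (6.5, 2, 4)

(6.5, 2, 4)


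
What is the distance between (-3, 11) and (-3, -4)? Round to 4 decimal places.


d = sqrt((-3--3)^2 + (-4-11)^2) = 15

15


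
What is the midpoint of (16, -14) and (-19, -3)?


Midpoint = ((16+-19)/2, (-14+-3)/2) = (-1.5, -8.5)

(-1.5, -8.5)


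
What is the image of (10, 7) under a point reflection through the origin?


Reflection through origin: (x, y) -> (-x, -y)
(10, 7) -> (-10, -7)

(-10, -7)


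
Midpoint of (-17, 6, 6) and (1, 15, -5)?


Midpoint = ((-17+1)/2, (6+15)/2, (6+-5)/2) = (-8, 10.5, 0.5)

(-8, 10.5, 0.5)


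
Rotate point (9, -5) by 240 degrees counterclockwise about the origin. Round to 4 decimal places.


x' = 9*cos(240) - -5*sin(240) = -8.8301
y' = 9*sin(240) + -5*cos(240) = -5.2942

(-8.8301, -5.2942)


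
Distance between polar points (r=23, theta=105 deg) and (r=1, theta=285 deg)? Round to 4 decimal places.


d = sqrt(r1^2 + r2^2 - 2*r1*r2*cos(t2-t1))
d = sqrt(23^2 + 1^2 - 2*23*1*cos(285-105)) = 24

24


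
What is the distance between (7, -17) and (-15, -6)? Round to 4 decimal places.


d = sqrt((-15-7)^2 + (-6--17)^2) = 24.5967

24.5967


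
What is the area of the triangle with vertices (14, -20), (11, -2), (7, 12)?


Area = |x1(y2-y3) + x2(y3-y1) + x3(y1-y2)| / 2
= |14*(-2-12) + 11*(12--20) + 7*(-20--2)| / 2
= 15

15


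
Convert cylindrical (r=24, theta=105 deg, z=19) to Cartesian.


x = 24 * cos(105) = -6.2117
y = 24 * sin(105) = 23.1822
z = 19

(-6.2117, 23.1822, 19)


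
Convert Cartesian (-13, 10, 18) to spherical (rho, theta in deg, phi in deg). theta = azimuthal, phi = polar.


rho = sqrt((-13)^2 + 10^2 + 18^2) = 24.3516
theta = atan2(10, -13) = 142.4314 deg
phi = acos(18/24.3516) = 42.3391 deg

rho = 24.3516, theta = 142.4314 deg, phi = 42.3391 deg


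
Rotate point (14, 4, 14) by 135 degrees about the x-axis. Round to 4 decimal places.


x' = 14
y' = 4*cos(135) - 14*sin(135) = -12.7279
z' = 4*sin(135) + 14*cos(135) = -7.0711

(14, -12.7279, -7.0711)


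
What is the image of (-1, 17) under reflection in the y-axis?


Reflection across y-axis: (x, y) -> (-x, y)
(-1, 17) -> (1, 17)

(1, 17)


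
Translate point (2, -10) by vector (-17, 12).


Translation: (x+dx, y+dy) = (2+-17, -10+12) = (-15, 2)

(-15, 2)


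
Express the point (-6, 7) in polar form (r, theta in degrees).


r = sqrt((-6)^2 + 7^2) = 9.2195
theta = atan2(7, -6) = 130.6013 degrees

r = 9.2195, theta = 130.6013 degrees


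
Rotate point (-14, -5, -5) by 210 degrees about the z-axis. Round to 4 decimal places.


x' = -14*cos(210) - -5*sin(210) = 9.6244
y' = -14*sin(210) + -5*cos(210) = 11.3301
z' = -5

(9.6244, 11.3301, -5)


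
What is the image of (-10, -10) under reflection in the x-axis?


Reflection across x-axis: (x, y) -> (x, -y)
(-10, -10) -> (-10, 10)

(-10, 10)


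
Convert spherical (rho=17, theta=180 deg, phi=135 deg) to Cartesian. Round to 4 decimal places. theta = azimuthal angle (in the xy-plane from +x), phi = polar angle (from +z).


x = 17 * sin(135) * cos(180) = -12.0208
y = 17 * sin(135) * sin(180) = 0
z = 17 * cos(135) = -12.0208

(-12.0208, 0, -12.0208)


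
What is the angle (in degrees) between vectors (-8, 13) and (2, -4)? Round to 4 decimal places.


dot = -8*2 + 13*-4 = -68
|u| = 15.2643, |v| = 4.4721
cos(angle) = -0.9961
angle = 174.9575 degrees

174.9575 degrees


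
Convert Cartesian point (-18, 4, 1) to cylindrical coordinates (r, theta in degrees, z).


r = sqrt((-18)^2 + 4^2) = 18.4391
theta = atan2(4, -18) = 167.4712 deg
z = 1

r = 18.4391, theta = 167.4712 deg, z = 1


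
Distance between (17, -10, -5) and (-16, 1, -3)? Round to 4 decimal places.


d = sqrt((-16-17)^2 + (1--10)^2 + (-3--5)^2) = 34.8425

34.8425


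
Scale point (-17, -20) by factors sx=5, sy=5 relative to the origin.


Scaling: (x*sx, y*sy) = (-17*5, -20*5) = (-85, -100)

(-85, -100)


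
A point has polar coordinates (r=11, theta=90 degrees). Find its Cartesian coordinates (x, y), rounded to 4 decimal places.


x = 11 * cos(90) = 0
y = 11 * sin(90) = 11

(0, 11)


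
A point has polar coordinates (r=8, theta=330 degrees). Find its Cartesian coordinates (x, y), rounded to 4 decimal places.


x = 8 * cos(330) = 6.9282
y = 8 * sin(330) = -4

(6.9282, -4)


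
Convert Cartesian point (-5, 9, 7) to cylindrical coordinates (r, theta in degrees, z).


r = sqrt((-5)^2 + 9^2) = 10.2956
theta = atan2(9, -5) = 119.0546 deg
z = 7

r = 10.2956, theta = 119.0546 deg, z = 7


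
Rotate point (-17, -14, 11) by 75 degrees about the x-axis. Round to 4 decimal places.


x' = -17
y' = -14*cos(75) - 11*sin(75) = -14.2487
z' = -14*sin(75) + 11*cos(75) = -10.676

(-17, -14.2487, -10.676)


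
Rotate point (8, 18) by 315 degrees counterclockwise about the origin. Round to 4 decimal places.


x' = 8*cos(315) - 18*sin(315) = 18.3848
y' = 8*sin(315) + 18*cos(315) = 7.0711

(18.3848, 7.0711)


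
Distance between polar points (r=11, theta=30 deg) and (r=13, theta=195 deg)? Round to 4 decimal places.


d = sqrt(r1^2 + r2^2 - 2*r1*r2*cos(t2-t1))
d = sqrt(11^2 + 13^2 - 2*11*13*cos(195-30)) = 23.7961

23.7961


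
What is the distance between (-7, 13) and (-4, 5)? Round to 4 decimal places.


d = sqrt((-4--7)^2 + (5-13)^2) = 8.544

8.544


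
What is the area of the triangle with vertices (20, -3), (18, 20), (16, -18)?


Area = |x1(y2-y3) + x2(y3-y1) + x3(y1-y2)| / 2
= |20*(20--18) + 18*(-18--3) + 16*(-3-20)| / 2
= 61

61


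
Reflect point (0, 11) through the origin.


Reflection through origin: (x, y) -> (-x, -y)
(0, 11) -> (0, -11)

(0, -11)


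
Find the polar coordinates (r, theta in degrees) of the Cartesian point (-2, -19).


r = sqrt((-2)^2 + (-19)^2) = 19.105
theta = atan2(-19, -2) = 263.991 degrees

r = 19.105, theta = 263.991 degrees


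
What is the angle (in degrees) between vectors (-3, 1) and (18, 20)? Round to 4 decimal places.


dot = -3*18 + 1*20 = -34
|u| = 3.1623, |v| = 26.9072
cos(angle) = -0.3996
angle = 113.5523 degrees

113.5523 degrees


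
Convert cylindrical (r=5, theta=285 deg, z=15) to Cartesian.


x = 5 * cos(285) = 1.2941
y = 5 * sin(285) = -4.8296
z = 15

(1.2941, -4.8296, 15)


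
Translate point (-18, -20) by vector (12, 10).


Translation: (x+dx, y+dy) = (-18+12, -20+10) = (-6, -10)

(-6, -10)


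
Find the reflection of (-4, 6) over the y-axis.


Reflection across y-axis: (x, y) -> (-x, y)
(-4, 6) -> (4, 6)

(4, 6)


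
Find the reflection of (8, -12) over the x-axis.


Reflection across x-axis: (x, y) -> (x, -y)
(8, -12) -> (8, 12)

(8, 12)


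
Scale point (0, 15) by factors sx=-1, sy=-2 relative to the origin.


Scaling: (x*sx, y*sy) = (0*-1, 15*-2) = (0, -30)

(0, -30)


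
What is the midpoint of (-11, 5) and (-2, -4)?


Midpoint = ((-11+-2)/2, (5+-4)/2) = (-6.5, 0.5)

(-6.5, 0.5)


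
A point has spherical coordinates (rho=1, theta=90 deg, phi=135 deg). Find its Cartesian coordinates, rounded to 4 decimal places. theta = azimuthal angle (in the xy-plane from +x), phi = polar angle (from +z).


x = 1 * sin(135) * cos(90) = 0
y = 1 * sin(135) * sin(90) = 0.7071
z = 1 * cos(135) = -0.7071

(0, 0.7071, -0.7071)


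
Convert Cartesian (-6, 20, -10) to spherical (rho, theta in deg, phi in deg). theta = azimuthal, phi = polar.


rho = sqrt((-6)^2 + 20^2 + (-10)^2) = 23.1517
theta = atan2(20, -6) = 106.6992 deg
phi = acos(-10/23.1517) = 115.5904 deg

rho = 23.1517, theta = 106.6992 deg, phi = 115.5904 deg


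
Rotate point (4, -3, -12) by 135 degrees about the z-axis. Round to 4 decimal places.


x' = 4*cos(135) - -3*sin(135) = -0.7071
y' = 4*sin(135) + -3*cos(135) = 4.9497
z' = -12

(-0.7071, 4.9497, -12)


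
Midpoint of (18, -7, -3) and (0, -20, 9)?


Midpoint = ((18+0)/2, (-7+-20)/2, (-3+9)/2) = (9, -13.5, 3)

(9, -13.5, 3)


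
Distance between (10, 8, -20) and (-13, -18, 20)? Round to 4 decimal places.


d = sqrt((-13-10)^2 + (-18-8)^2 + (20--20)^2) = 52.9623

52.9623


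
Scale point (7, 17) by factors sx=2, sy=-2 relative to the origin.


Scaling: (x*sx, y*sy) = (7*2, 17*-2) = (14, -34)

(14, -34)


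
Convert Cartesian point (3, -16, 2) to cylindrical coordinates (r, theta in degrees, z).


r = sqrt(3^2 + (-16)^2) = 16.2788
theta = atan2(-16, 3) = 280.6197 deg
z = 2

r = 16.2788, theta = 280.6197 deg, z = 2


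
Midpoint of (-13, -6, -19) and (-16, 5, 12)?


Midpoint = ((-13+-16)/2, (-6+5)/2, (-19+12)/2) = (-14.5, -0.5, -3.5)

(-14.5, -0.5, -3.5)


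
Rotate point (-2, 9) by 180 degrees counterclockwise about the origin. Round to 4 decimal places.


x' = -2*cos(180) - 9*sin(180) = 2
y' = -2*sin(180) + 9*cos(180) = -9

(2, -9)


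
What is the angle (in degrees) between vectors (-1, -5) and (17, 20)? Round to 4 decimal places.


dot = -1*17 + -5*20 = -117
|u| = 5.099, |v| = 26.2488
cos(angle) = -0.8742
angle = 150.9454 degrees

150.9454 degrees


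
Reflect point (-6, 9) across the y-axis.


Reflection across y-axis: (x, y) -> (-x, y)
(-6, 9) -> (6, 9)

(6, 9)


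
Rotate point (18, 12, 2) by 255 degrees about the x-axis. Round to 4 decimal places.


x' = 18
y' = 12*cos(255) - 2*sin(255) = -1.174
z' = 12*sin(255) + 2*cos(255) = -12.1087

(18, -1.174, -12.1087)


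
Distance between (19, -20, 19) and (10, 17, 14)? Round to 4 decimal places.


d = sqrt((10-19)^2 + (17--20)^2 + (14-19)^2) = 38.4057

38.4057


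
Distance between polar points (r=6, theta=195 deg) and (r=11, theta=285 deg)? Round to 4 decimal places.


d = sqrt(r1^2 + r2^2 - 2*r1*r2*cos(t2-t1))
d = sqrt(6^2 + 11^2 - 2*6*11*cos(285-195)) = 12.53

12.53


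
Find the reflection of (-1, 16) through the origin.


Reflection through origin: (x, y) -> (-x, -y)
(-1, 16) -> (1, -16)

(1, -16)


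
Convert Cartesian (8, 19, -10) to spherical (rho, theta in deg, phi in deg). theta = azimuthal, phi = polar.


rho = sqrt(8^2 + 19^2 + (-10)^2) = 22.9129
theta = atan2(19, 8) = 67.1663 deg
phi = acos(-10/22.9129) = 115.8767 deg

rho = 22.9129, theta = 67.1663 deg, phi = 115.8767 deg


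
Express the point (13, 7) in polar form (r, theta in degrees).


r = sqrt(13^2 + 7^2) = 14.7648
theta = atan2(7, 13) = 28.3008 degrees

r = 14.7648, theta = 28.3008 degrees


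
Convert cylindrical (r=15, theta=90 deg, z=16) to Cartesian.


x = 15 * cos(90) = 0
y = 15 * sin(90) = 15
z = 16

(0, 15, 16)


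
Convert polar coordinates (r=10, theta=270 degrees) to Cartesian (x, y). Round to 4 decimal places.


x = 10 * cos(270) = 0
y = 10 * sin(270) = -10

(0, -10)


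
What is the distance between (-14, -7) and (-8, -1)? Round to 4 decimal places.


d = sqrt((-8--14)^2 + (-1--7)^2) = 8.4853

8.4853


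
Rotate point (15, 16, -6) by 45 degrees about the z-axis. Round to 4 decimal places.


x' = 15*cos(45) - 16*sin(45) = -0.7071
y' = 15*sin(45) + 16*cos(45) = 21.9203
z' = -6

(-0.7071, 21.9203, -6)


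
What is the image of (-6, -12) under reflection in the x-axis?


Reflection across x-axis: (x, y) -> (x, -y)
(-6, -12) -> (-6, 12)

(-6, 12)


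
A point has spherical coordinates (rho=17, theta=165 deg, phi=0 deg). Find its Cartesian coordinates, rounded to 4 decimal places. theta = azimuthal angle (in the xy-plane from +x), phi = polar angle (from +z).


x = 17 * sin(0) * cos(165) = 0
y = 17 * sin(0) * sin(165) = 0
z = 17 * cos(0) = 17

(0, 0, 17)


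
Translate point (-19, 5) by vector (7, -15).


Translation: (x+dx, y+dy) = (-19+7, 5+-15) = (-12, -10)

(-12, -10)


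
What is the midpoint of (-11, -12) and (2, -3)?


Midpoint = ((-11+2)/2, (-12+-3)/2) = (-4.5, -7.5)

(-4.5, -7.5)


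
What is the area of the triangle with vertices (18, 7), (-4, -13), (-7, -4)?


Area = |x1(y2-y3) + x2(y3-y1) + x3(y1-y2)| / 2
= |18*(-13--4) + -4*(-4-7) + -7*(7--13)| / 2
= 129

129


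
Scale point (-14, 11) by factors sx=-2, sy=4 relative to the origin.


Scaling: (x*sx, y*sy) = (-14*-2, 11*4) = (28, 44)

(28, 44)


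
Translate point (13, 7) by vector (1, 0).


Translation: (x+dx, y+dy) = (13+1, 7+0) = (14, 7)

(14, 7)


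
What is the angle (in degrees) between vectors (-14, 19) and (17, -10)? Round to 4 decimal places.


dot = -14*17 + 19*-10 = -428
|u| = 23.6008, |v| = 19.7231
cos(angle) = -0.9195
angle = 156.8499 degrees

156.8499 degrees


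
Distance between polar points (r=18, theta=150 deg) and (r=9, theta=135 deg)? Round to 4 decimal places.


d = sqrt(r1^2 + r2^2 - 2*r1*r2*cos(t2-t1))
d = sqrt(18^2 + 9^2 - 2*18*9*cos(135-150)) = 9.5937

9.5937


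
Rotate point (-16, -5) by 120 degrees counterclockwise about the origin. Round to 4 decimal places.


x' = -16*cos(120) - -5*sin(120) = 12.3301
y' = -16*sin(120) + -5*cos(120) = -11.3564

(12.3301, -11.3564)


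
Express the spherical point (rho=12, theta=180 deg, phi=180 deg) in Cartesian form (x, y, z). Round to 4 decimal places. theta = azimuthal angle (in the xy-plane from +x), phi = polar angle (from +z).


x = 12 * sin(180) * cos(180) = 0
y = 12 * sin(180) * sin(180) = 0
z = 12 * cos(180) = -12

(0, 0, -12)


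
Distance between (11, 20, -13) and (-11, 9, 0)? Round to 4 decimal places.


d = sqrt((-11-11)^2 + (9-20)^2 + (0--13)^2) = 27.8209

27.8209


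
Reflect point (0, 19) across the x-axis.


Reflection across x-axis: (x, y) -> (x, -y)
(0, 19) -> (0, -19)

(0, -19)


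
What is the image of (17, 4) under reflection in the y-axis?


Reflection across y-axis: (x, y) -> (-x, y)
(17, 4) -> (-17, 4)

(-17, 4)


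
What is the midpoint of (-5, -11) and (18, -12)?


Midpoint = ((-5+18)/2, (-11+-12)/2) = (6.5, -11.5)

(6.5, -11.5)


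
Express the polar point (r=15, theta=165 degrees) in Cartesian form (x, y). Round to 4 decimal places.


x = 15 * cos(165) = -14.4889
y = 15 * sin(165) = 3.8823

(-14.4889, 3.8823)


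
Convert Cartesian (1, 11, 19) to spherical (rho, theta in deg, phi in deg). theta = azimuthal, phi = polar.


rho = sqrt(1^2 + 11^2 + 19^2) = 21.9773
theta = atan2(11, 1) = 84.8056 deg
phi = acos(19/21.9773) = 30.1709 deg

rho = 21.9773, theta = 84.8056 deg, phi = 30.1709 deg


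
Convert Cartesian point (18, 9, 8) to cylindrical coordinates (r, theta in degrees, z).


r = sqrt(18^2 + 9^2) = 20.1246
theta = atan2(9, 18) = 26.5651 deg
z = 8

r = 20.1246, theta = 26.5651 deg, z = 8


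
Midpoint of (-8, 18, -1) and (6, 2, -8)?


Midpoint = ((-8+6)/2, (18+2)/2, (-1+-8)/2) = (-1, 10, -4.5)

(-1, 10, -4.5)


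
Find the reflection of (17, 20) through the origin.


Reflection through origin: (x, y) -> (-x, -y)
(17, 20) -> (-17, -20)

(-17, -20)


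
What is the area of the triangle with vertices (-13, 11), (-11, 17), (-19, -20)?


Area = |x1(y2-y3) + x2(y3-y1) + x3(y1-y2)| / 2
= |-13*(17--20) + -11*(-20-11) + -19*(11-17)| / 2
= 13

13


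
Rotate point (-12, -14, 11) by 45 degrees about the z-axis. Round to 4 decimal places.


x' = -12*cos(45) - -14*sin(45) = 1.4142
y' = -12*sin(45) + -14*cos(45) = -18.3848
z' = 11

(1.4142, -18.3848, 11)


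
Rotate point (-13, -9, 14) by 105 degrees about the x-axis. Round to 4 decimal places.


x' = -13
y' = -9*cos(105) - 14*sin(105) = -11.1936
z' = -9*sin(105) + 14*cos(105) = -12.3168

(-13, -11.1936, -12.3168)


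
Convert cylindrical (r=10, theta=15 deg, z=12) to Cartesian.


x = 10 * cos(15) = 9.6593
y = 10 * sin(15) = 2.5882
z = 12

(9.6593, 2.5882, 12)


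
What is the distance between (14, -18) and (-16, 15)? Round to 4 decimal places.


d = sqrt((-16-14)^2 + (15--18)^2) = 44.5982

44.5982


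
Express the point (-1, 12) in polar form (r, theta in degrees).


r = sqrt((-1)^2 + 12^2) = 12.0416
theta = atan2(12, -1) = 94.7636 degrees

r = 12.0416, theta = 94.7636 degrees


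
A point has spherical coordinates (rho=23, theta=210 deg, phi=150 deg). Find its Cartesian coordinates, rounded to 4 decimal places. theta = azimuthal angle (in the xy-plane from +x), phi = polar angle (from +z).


x = 23 * sin(150) * cos(210) = -9.9593
y = 23 * sin(150) * sin(210) = -5.75
z = 23 * cos(150) = -19.9186

(-9.9593, -5.75, -19.9186)


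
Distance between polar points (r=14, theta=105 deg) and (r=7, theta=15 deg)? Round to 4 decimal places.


d = sqrt(r1^2 + r2^2 - 2*r1*r2*cos(t2-t1))
d = sqrt(14^2 + 7^2 - 2*14*7*cos(15-105)) = 15.6525

15.6525


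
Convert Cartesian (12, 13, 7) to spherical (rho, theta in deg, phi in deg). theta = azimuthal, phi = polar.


rho = sqrt(12^2 + 13^2 + 7^2) = 19.0263
theta = atan2(13, 12) = 47.2906 deg
phi = acos(7/19.0263) = 68.4131 deg

rho = 19.0263, theta = 47.2906 deg, phi = 68.4131 deg


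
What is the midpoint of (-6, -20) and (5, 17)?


Midpoint = ((-6+5)/2, (-20+17)/2) = (-0.5, -1.5)

(-0.5, -1.5)


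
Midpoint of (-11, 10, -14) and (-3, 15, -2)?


Midpoint = ((-11+-3)/2, (10+15)/2, (-14+-2)/2) = (-7, 12.5, -8)

(-7, 12.5, -8)


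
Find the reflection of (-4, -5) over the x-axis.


Reflection across x-axis: (x, y) -> (x, -y)
(-4, -5) -> (-4, 5)

(-4, 5)


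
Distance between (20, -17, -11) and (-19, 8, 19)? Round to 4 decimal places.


d = sqrt((-19-20)^2 + (8--17)^2 + (19--11)^2) = 55.1906

55.1906


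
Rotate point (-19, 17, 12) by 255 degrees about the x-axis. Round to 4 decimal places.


x' = -19
y' = 17*cos(255) - 12*sin(255) = 7.1912
z' = 17*sin(255) + 12*cos(255) = -19.5266

(-19, 7.1912, -19.5266)


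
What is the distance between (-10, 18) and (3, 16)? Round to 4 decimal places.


d = sqrt((3--10)^2 + (16-18)^2) = 13.1529

13.1529


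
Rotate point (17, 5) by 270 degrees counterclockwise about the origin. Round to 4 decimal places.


x' = 17*cos(270) - 5*sin(270) = 5
y' = 17*sin(270) + 5*cos(270) = -17

(5, -17)


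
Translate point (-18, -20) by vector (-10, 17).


Translation: (x+dx, y+dy) = (-18+-10, -20+17) = (-28, -3)

(-28, -3)


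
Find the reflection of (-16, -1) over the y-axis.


Reflection across y-axis: (x, y) -> (-x, y)
(-16, -1) -> (16, -1)

(16, -1)


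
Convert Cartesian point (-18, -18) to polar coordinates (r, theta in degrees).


r = sqrt((-18)^2 + (-18)^2) = 25.4558
theta = atan2(-18, -18) = 225 degrees

r = 25.4558, theta = 225 degrees


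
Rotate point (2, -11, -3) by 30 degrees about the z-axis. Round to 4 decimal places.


x' = 2*cos(30) - -11*sin(30) = 7.2321
y' = 2*sin(30) + -11*cos(30) = -8.5263
z' = -3

(7.2321, -8.5263, -3)


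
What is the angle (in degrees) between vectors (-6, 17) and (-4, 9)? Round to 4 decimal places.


dot = -6*-4 + 17*9 = 177
|u| = 18.0278, |v| = 9.8489
cos(angle) = 0.9969
angle = 4.5225 degrees

4.5225 degrees


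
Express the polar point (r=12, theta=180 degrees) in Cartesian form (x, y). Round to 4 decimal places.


x = 12 * cos(180) = -12
y = 12 * sin(180) = 0

(-12, 0)


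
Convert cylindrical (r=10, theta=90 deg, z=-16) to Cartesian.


x = 10 * cos(90) = 0
y = 10 * sin(90) = 10
z = -16

(0, 10, -16)


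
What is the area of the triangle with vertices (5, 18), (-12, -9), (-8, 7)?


Area = |x1(y2-y3) + x2(y3-y1) + x3(y1-y2)| / 2
= |5*(-9-7) + -12*(7-18) + -8*(18--9)| / 2
= 82

82


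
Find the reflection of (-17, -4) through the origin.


Reflection through origin: (x, y) -> (-x, -y)
(-17, -4) -> (17, 4)

(17, 4)


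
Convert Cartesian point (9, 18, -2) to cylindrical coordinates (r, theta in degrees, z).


r = sqrt(9^2 + 18^2) = 20.1246
theta = atan2(18, 9) = 63.4349 deg
z = -2

r = 20.1246, theta = 63.4349 deg, z = -2


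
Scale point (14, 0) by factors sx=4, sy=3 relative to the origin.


Scaling: (x*sx, y*sy) = (14*4, 0*3) = (56, 0)

(56, 0)


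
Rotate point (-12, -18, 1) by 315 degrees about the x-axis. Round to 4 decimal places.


x' = -12
y' = -18*cos(315) - 1*sin(315) = -12.0208
z' = -18*sin(315) + 1*cos(315) = 13.435

(-12, -12.0208, 13.435)


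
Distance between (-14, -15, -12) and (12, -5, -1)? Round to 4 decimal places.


d = sqrt((12--14)^2 + (-5--15)^2 + (-1--12)^2) = 29.95

29.95


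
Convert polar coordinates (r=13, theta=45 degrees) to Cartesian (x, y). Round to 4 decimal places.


x = 13 * cos(45) = 9.1924
y = 13 * sin(45) = 9.1924

(9.1924, 9.1924)


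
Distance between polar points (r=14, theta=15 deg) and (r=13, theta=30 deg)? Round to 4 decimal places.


d = sqrt(r1^2 + r2^2 - 2*r1*r2*cos(t2-t1))
d = sqrt(14^2 + 13^2 - 2*14*13*cos(30-15)) = 3.661

3.661


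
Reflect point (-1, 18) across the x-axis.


Reflection across x-axis: (x, y) -> (x, -y)
(-1, 18) -> (-1, -18)

(-1, -18)


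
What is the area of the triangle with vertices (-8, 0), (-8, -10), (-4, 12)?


Area = |x1(y2-y3) + x2(y3-y1) + x3(y1-y2)| / 2
= |-8*(-10-12) + -8*(12-0) + -4*(0--10)| / 2
= 20

20


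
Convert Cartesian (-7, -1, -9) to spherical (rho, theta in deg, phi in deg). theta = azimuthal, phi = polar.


rho = sqrt((-7)^2 + (-1)^2 + (-9)^2) = 11.4455
theta = atan2(-1, -7) = 188.1301 deg
phi = acos(-9/11.4455) = 141.8442 deg

rho = 11.4455, theta = 188.1301 deg, phi = 141.8442 deg


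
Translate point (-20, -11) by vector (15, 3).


Translation: (x+dx, y+dy) = (-20+15, -11+3) = (-5, -8)

(-5, -8)


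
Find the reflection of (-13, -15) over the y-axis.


Reflection across y-axis: (x, y) -> (-x, y)
(-13, -15) -> (13, -15)

(13, -15)


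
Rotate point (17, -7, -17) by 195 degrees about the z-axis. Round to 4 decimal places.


x' = 17*cos(195) - -7*sin(195) = -18.2325
y' = 17*sin(195) + -7*cos(195) = 2.3616
z' = -17

(-18.2325, 2.3616, -17)


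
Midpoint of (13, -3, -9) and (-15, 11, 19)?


Midpoint = ((13+-15)/2, (-3+11)/2, (-9+19)/2) = (-1, 4, 5)

(-1, 4, 5)


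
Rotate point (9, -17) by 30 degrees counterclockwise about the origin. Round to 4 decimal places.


x' = 9*cos(30) - -17*sin(30) = 16.2942
y' = 9*sin(30) + -17*cos(30) = -10.2224

(16.2942, -10.2224)


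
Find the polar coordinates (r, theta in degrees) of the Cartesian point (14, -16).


r = sqrt(14^2 + (-16)^2) = 21.2603
theta = atan2(-16, 14) = 311.1859 degrees

r = 21.2603, theta = 311.1859 degrees


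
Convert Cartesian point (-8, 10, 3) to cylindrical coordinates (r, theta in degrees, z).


r = sqrt((-8)^2 + 10^2) = 12.8062
theta = atan2(10, -8) = 128.6598 deg
z = 3

r = 12.8062, theta = 128.6598 deg, z = 3


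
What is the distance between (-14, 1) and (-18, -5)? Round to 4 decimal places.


d = sqrt((-18--14)^2 + (-5-1)^2) = 7.2111

7.2111


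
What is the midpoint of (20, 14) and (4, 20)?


Midpoint = ((20+4)/2, (14+20)/2) = (12, 17)

(12, 17)


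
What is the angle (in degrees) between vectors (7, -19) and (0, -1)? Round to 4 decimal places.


dot = 7*0 + -19*-1 = 19
|u| = 20.2485, |v| = 1
cos(angle) = 0.9383
angle = 20.2249 degrees

20.2249 degrees


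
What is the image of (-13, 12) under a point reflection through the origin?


Reflection through origin: (x, y) -> (-x, -y)
(-13, 12) -> (13, -12)

(13, -12)


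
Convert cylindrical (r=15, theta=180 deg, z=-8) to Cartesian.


x = 15 * cos(180) = -15
y = 15 * sin(180) = 0
z = -8

(-15, 0, -8)


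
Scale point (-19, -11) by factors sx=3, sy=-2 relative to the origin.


Scaling: (x*sx, y*sy) = (-19*3, -11*-2) = (-57, 22)

(-57, 22)


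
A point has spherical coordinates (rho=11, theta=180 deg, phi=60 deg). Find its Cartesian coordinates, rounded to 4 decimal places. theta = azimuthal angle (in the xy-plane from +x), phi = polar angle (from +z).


x = 11 * sin(60) * cos(180) = -9.5263
y = 11 * sin(60) * sin(180) = 0
z = 11 * cos(60) = 5.5

(-9.5263, 0, 5.5)


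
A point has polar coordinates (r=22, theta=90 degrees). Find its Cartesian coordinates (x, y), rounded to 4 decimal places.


x = 22 * cos(90) = 0
y = 22 * sin(90) = 22

(0, 22)


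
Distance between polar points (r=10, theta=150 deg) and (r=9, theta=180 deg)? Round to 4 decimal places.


d = sqrt(r1^2 + r2^2 - 2*r1*r2*cos(t2-t1))
d = sqrt(10^2 + 9^2 - 2*10*9*cos(180-150)) = 5.0115

5.0115


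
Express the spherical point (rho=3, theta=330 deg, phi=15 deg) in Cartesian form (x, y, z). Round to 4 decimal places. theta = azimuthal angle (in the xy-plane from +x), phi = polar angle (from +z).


x = 3 * sin(15) * cos(330) = 0.6724
y = 3 * sin(15) * sin(330) = -0.3882
z = 3 * cos(15) = 2.8978

(0.6724, -0.3882, 2.8978)


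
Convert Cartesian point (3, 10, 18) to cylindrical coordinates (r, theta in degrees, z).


r = sqrt(3^2 + 10^2) = 10.4403
theta = atan2(10, 3) = 73.3008 deg
z = 18

r = 10.4403, theta = 73.3008 deg, z = 18


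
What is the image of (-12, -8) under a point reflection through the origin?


Reflection through origin: (x, y) -> (-x, -y)
(-12, -8) -> (12, 8)

(12, 8)


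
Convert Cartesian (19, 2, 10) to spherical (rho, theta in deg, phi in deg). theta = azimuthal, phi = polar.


rho = sqrt(19^2 + 2^2 + 10^2) = 21.5639
theta = atan2(2, 19) = 6.009 deg
phi = acos(10/21.5639) = 62.3714 deg

rho = 21.5639, theta = 6.009 deg, phi = 62.3714 deg


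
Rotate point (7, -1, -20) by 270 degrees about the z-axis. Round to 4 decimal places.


x' = 7*cos(270) - -1*sin(270) = -1
y' = 7*sin(270) + -1*cos(270) = -7
z' = -20

(-1, -7, -20)


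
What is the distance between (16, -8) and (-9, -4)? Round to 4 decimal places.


d = sqrt((-9-16)^2 + (-4--8)^2) = 25.318

25.318


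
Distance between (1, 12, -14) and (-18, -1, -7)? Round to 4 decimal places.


d = sqrt((-18-1)^2 + (-1-12)^2 + (-7--14)^2) = 24.0624

24.0624


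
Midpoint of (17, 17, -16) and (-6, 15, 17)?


Midpoint = ((17+-6)/2, (17+15)/2, (-16+17)/2) = (5.5, 16, 0.5)

(5.5, 16, 0.5)


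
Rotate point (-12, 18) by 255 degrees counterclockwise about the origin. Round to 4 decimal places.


x' = -12*cos(255) - 18*sin(255) = 20.4925
y' = -12*sin(255) + 18*cos(255) = 6.9324

(20.4925, 6.9324)


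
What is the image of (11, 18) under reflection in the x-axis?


Reflection across x-axis: (x, y) -> (x, -y)
(11, 18) -> (11, -18)

(11, -18)


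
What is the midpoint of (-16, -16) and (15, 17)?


Midpoint = ((-16+15)/2, (-16+17)/2) = (-0.5, 0.5)

(-0.5, 0.5)


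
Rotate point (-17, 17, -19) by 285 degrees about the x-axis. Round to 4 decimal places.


x' = -17
y' = 17*cos(285) - -19*sin(285) = -13.9527
z' = 17*sin(285) + -19*cos(285) = -21.3383

(-17, -13.9527, -21.3383)


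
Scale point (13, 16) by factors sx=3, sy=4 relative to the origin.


Scaling: (x*sx, y*sy) = (13*3, 16*4) = (39, 64)

(39, 64)


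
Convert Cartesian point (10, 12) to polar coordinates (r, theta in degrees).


r = sqrt(10^2 + 12^2) = 15.6205
theta = atan2(12, 10) = 50.1944 degrees

r = 15.6205, theta = 50.1944 degrees


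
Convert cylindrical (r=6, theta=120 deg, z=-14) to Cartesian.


x = 6 * cos(120) = -3
y = 6 * sin(120) = 5.1962
z = -14

(-3, 5.1962, -14)


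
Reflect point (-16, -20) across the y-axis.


Reflection across y-axis: (x, y) -> (-x, y)
(-16, -20) -> (16, -20)

(16, -20)


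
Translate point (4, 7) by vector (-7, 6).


Translation: (x+dx, y+dy) = (4+-7, 7+6) = (-3, 13)

(-3, 13)


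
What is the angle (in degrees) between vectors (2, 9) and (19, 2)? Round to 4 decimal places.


dot = 2*19 + 9*2 = 56
|u| = 9.2195, |v| = 19.105
cos(angle) = 0.3179
angle = 71.4622 degrees

71.4622 degrees


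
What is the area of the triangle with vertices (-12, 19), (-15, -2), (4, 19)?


Area = |x1(y2-y3) + x2(y3-y1) + x3(y1-y2)| / 2
= |-12*(-2-19) + -15*(19-19) + 4*(19--2)| / 2
= 168

168


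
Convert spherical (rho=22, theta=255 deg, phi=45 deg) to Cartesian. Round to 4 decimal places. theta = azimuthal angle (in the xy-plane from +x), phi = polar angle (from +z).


x = 22 * sin(45) * cos(255) = -4.0263
y = 22 * sin(45) * sin(255) = -15.0263
z = 22 * cos(45) = 15.5563

(-4.0263, -15.0263, 15.5563)


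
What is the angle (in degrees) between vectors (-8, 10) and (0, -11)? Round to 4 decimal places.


dot = -8*0 + 10*-11 = -110
|u| = 12.8062, |v| = 11
cos(angle) = -0.7809
angle = 141.3402 degrees

141.3402 degrees


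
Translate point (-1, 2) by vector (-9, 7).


Translation: (x+dx, y+dy) = (-1+-9, 2+7) = (-10, 9)

(-10, 9)


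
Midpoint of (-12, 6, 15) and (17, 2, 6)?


Midpoint = ((-12+17)/2, (6+2)/2, (15+6)/2) = (2.5, 4, 10.5)

(2.5, 4, 10.5)


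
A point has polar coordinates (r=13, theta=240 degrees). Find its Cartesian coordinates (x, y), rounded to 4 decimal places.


x = 13 * cos(240) = -6.5
y = 13 * sin(240) = -11.2583

(-6.5, -11.2583)


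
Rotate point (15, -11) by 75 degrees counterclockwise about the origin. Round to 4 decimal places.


x' = 15*cos(75) - -11*sin(75) = 14.5075
y' = 15*sin(75) + -11*cos(75) = 11.6419

(14.5075, 11.6419)


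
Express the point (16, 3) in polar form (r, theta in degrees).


r = sqrt(16^2 + 3^2) = 16.2788
theta = atan2(3, 16) = 10.6197 degrees

r = 16.2788, theta = 10.6197 degrees


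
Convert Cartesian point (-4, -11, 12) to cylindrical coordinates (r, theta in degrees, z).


r = sqrt((-4)^2 + (-11)^2) = 11.7047
theta = atan2(-11, -4) = 250.0169 deg
z = 12

r = 11.7047, theta = 250.0169 deg, z = 12


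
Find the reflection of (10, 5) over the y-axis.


Reflection across y-axis: (x, y) -> (-x, y)
(10, 5) -> (-10, 5)

(-10, 5)


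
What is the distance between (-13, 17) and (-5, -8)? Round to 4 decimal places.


d = sqrt((-5--13)^2 + (-8-17)^2) = 26.2488

26.2488


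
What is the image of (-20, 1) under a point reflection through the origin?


Reflection through origin: (x, y) -> (-x, -y)
(-20, 1) -> (20, -1)

(20, -1)


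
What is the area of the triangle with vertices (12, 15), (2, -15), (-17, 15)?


Area = |x1(y2-y3) + x2(y3-y1) + x3(y1-y2)| / 2
= |12*(-15-15) + 2*(15-15) + -17*(15--15)| / 2
= 435

435


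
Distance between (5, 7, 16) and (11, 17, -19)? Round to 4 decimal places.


d = sqrt((11-5)^2 + (17-7)^2 + (-19-16)^2) = 36.8917

36.8917


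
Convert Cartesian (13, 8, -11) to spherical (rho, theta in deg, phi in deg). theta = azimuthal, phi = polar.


rho = sqrt(13^2 + 8^2 + (-11)^2) = 18.8149
theta = atan2(8, 13) = 31.6075 deg
phi = acos(-11/18.8149) = 125.7778 deg

rho = 18.8149, theta = 31.6075 deg, phi = 125.7778 deg


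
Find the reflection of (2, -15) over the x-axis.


Reflection across x-axis: (x, y) -> (x, -y)
(2, -15) -> (2, 15)

(2, 15)


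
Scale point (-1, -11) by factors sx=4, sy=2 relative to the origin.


Scaling: (x*sx, y*sy) = (-1*4, -11*2) = (-4, -22)

(-4, -22)


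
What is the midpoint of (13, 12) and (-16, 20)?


Midpoint = ((13+-16)/2, (12+20)/2) = (-1.5, 16)

(-1.5, 16)


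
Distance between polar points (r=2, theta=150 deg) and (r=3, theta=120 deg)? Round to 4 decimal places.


d = sqrt(r1^2 + r2^2 - 2*r1*r2*cos(t2-t1))
d = sqrt(2^2 + 3^2 - 2*2*3*cos(120-150)) = 1.6148

1.6148


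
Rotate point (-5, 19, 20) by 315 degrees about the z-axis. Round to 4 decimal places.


x' = -5*cos(315) - 19*sin(315) = 9.8995
y' = -5*sin(315) + 19*cos(315) = 16.9706
z' = 20

(9.8995, 16.9706, 20)


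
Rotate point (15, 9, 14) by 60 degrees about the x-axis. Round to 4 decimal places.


x' = 15
y' = 9*cos(60) - 14*sin(60) = -7.6244
z' = 9*sin(60) + 14*cos(60) = 14.7942

(15, -7.6244, 14.7942)


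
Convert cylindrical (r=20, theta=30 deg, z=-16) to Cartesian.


x = 20 * cos(30) = 17.3205
y = 20 * sin(30) = 10
z = -16

(17.3205, 10, -16)


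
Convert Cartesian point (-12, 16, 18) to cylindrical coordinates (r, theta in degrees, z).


r = sqrt((-12)^2 + 16^2) = 20
theta = atan2(16, -12) = 126.8699 deg
z = 18

r = 20, theta = 126.8699 deg, z = 18


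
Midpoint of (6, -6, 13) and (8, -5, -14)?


Midpoint = ((6+8)/2, (-6+-5)/2, (13+-14)/2) = (7, -5.5, -0.5)

(7, -5.5, -0.5)


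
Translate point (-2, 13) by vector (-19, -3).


Translation: (x+dx, y+dy) = (-2+-19, 13+-3) = (-21, 10)

(-21, 10)


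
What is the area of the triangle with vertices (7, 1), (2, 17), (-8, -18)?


Area = |x1(y2-y3) + x2(y3-y1) + x3(y1-y2)| / 2
= |7*(17--18) + 2*(-18-1) + -8*(1-17)| / 2
= 167.5

167.5


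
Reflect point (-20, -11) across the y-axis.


Reflection across y-axis: (x, y) -> (-x, y)
(-20, -11) -> (20, -11)

(20, -11)


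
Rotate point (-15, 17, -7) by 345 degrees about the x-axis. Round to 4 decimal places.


x' = -15
y' = 17*cos(345) - -7*sin(345) = 14.609
z' = 17*sin(345) + -7*cos(345) = -11.1614

(-15, 14.609, -11.1614)


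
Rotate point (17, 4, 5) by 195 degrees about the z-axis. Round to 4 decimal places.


x' = 17*cos(195) - 4*sin(195) = -15.3855
y' = 17*sin(195) + 4*cos(195) = -8.2636
z' = 5

(-15.3855, -8.2636, 5)


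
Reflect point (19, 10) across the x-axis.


Reflection across x-axis: (x, y) -> (x, -y)
(19, 10) -> (19, -10)

(19, -10)


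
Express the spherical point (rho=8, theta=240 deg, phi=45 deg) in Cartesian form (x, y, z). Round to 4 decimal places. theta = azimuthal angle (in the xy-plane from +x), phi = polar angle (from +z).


x = 8 * sin(45) * cos(240) = -2.8284
y = 8 * sin(45) * sin(240) = -4.899
z = 8 * cos(45) = 5.6569

(-2.8284, -4.899, 5.6569)
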